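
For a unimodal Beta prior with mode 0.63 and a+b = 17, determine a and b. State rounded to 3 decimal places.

Since the density peak of Beta(a,b) is at (a−1)/(a+b−2),
a = 1 + 0.63(17−2) = 10.450 and b = 17 − 10.450 = 6.550.

a = 10.450, b = 6.550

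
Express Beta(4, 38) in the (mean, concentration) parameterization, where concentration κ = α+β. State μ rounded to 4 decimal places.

μ = 0.0952, κ = 42

κ = α+β = 4+38 = 42; μ = α/κ = 4/42 = 0.0952.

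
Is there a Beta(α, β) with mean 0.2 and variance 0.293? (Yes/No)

For any Beta, Var(X) < E[X]·(1−E[X]).
Here μ(1−μ) = 0.2×0.8 = 0.16, and 0.293 ≥ 0.16.

No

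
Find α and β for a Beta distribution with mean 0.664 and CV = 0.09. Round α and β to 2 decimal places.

Var = (CV·μ)² = (0.09×0.664)² = 0.003571.
α+β = μ(1−μ)/Var − 1 = 0.223104/0.003571 − 1 = 61.4721.
Thus α = 0.664·61.4721 = 40.82 and β = 0.336·61.4721 = 20.65.

α = 40.82, β = 20.65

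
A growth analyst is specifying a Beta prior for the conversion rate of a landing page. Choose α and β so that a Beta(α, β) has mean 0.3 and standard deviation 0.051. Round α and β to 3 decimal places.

α = 23.921, β = 55.817

σ² = 0.051² = 0.002601.
With s = α+β, Var = μ(1−μ)/(s+1), so s+1 = (0.3×0.7)/0.002601 = 80.7382 and s = 79.7382.
α = μs = 23.921, β = (1−μ)s = 55.817.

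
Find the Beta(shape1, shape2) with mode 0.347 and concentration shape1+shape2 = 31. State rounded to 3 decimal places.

shape1 = 11.063, shape2 = 19.937

Mode = (shape1−1)/(κ−2) with κ = shape1+shape2, so shape1−1 = 0.347·29 = 10.063.
shape1 = 11.063; shape2 = κ − shape1 = 19.937.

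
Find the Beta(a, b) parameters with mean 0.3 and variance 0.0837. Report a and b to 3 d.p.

Let s = a+b. The Beta variance is μ(1−μ)/(s+1).
So s+1 = μ(1−μ)/σ² = (0.3×0.7)/0.0837 = 0.21/0.0837 = 2.5090, giving s = 1.5090.
Then a = μs = 0.3×1.5090 = 0.453 and b = (1−μ)s = 0.7×1.5090 = 1.056.

a = 0.453, b = 1.056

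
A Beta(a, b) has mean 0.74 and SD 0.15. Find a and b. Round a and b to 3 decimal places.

a = 5.588, b = 1.963

Variance = 0.15² = 0.0225. The moment-matching identity a+b = μ(1−μ)/Var − 1 gives
a+b = 0.1924/0.0225 − 1 = 7.5511, so a = μ·7.5511 = 5.588 and b = (1−μ)·7.5511 = 1.963.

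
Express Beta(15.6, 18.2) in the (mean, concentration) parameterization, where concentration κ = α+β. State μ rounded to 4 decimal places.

μ = 0.4615, κ = 33.8

κ = α+β = 15.6+18.2 = 33.8; μ = α/κ = 15.6/33.8 = 0.4615.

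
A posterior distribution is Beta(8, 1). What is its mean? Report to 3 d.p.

0.889

E[X] = α/(α+β) = 8/9 = 0.889.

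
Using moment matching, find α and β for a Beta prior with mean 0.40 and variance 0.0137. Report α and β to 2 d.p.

α = 6.61, β = 9.91

Write ν = α+β; then α = μν and Var = μ(1−μ)/(ν+1).
ν = μ(1−μ)/Var − 1 = 0.2400/0.0137 − 1 = 16.5182.
α = 0.40·16.5182 = 6.61, β = 0.60·16.5182 = 9.91.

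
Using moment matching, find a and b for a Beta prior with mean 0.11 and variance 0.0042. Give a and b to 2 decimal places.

a = 2.45, b = 19.86

By moment matching, a+b = μ(1−μ)/σ² − 1 = (0.11·0.89)/0.0042 − 1 = 23.3095 − 1 = 22.3095.
Since a/(a+b) = μ, a = 0.11·22.3095 = 2.45 and b = 0.89·22.3095 = 19.86.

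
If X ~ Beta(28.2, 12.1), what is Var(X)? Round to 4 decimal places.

0.0051

Var = αβ/[(α+β)²(α+β+1)] = (28.2×12.1)/(40.3²×41.3) = 341.22/67074.917 = 0.0051.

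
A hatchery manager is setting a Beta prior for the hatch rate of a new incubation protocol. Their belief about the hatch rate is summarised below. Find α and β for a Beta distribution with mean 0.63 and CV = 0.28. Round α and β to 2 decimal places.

Var = (CV·μ)² = (0.28×0.63)² = 0.031117.
α+β = μ(1−μ)/Var − 1 = 0.2331/0.031117 − 1 = 6.4911.
Thus α = 0.63·6.4911 = 4.09 and β = 0.37·6.4911 = 2.40.

α = 4.09, β = 2.40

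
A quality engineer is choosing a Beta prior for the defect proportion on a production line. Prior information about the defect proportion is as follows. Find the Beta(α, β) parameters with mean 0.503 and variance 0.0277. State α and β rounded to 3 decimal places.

α = 4.037, β = 3.988

Let s = α+β. The Beta variance is μ(1−μ)/(s+1).
So s+1 = μ(1−μ)/σ² = (0.503×0.497)/0.0277 = 0.249991/0.0277 = 9.0249, giving s = 8.0249.
Then α = μs = 0.503×8.0249 = 4.037 and β = (1−μ)s = 0.497×8.0249 = 3.988.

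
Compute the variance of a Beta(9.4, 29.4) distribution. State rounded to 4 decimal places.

μ = 9.4/38.8 = 0.242268; Var = μ(1−μ)/(α+β+1) = 0.1835742/39.8 = 0.0046.

0.0046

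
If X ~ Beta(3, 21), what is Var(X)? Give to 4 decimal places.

μ = 3/24 = 0.125000; Var = μ(1−μ)/(α+β+1) = 0.1093750/25 = 0.0044.

0.0044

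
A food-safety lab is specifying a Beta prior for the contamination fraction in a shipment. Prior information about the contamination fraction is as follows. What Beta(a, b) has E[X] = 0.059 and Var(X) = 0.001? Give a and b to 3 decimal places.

a = 3.217, b = 51.302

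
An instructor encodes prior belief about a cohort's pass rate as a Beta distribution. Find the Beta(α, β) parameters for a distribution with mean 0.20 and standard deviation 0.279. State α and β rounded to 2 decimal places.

α = 0.21, β = 0.84

Variance = 0.279² = 0.077841. The moment-matching identity α+β = μ(1−μ)/Var − 1 gives
α+β = 0.1600/0.077841 − 1 = 1.0555, so α = μ·1.0555 = 0.21 and β = (1−μ)·1.0555 = 0.84.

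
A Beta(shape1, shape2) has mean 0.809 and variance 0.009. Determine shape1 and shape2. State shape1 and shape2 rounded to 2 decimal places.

shape1 = 13.08, shape2 = 3.09

By moment matching, shape1+shape2 = μ(1−μ)/σ² − 1 = (0.809·0.191)/0.009 − 1 = 17.1688 − 1 = 16.1688.
Since shape1/(shape1+shape2) = μ, shape1 = 0.809·16.1688 = 13.08 and shape2 = 0.191·16.1688 = 3.09.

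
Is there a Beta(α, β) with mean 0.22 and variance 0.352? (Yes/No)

For any Beta, Var(X) < E[X]·(1−E[X]).
Here μ(1−μ) = 0.22×0.78 = 0.1716, and 0.352 ≥ 0.1716.

No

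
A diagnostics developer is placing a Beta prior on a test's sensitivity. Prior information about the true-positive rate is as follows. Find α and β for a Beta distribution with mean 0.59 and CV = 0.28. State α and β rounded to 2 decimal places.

σ = CV·μ = 0.28×0.59 = 0.16520, so σ² = 0.027291.
s+1 = μ(1−μ)/σ² = 0.2419/0.027291 = 8.8637, so s = α+β = 7.8637.
α = μs = 4.64, β = (1−μ)s = 3.22.

α = 4.64, β = 3.22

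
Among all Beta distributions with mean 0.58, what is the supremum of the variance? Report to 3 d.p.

0.244

For fixed mean μ the Beta variance is μ(1−μ)/(α+β+1), increasing as α+β decreases.
Its least upper bound (not attained) is μ(1−μ) = 0.58·0.42 = 0.244.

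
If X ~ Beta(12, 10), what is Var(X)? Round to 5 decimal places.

0.01078

α+β = 22 and αβ = 120, so Var = αβ/[(α+β)²(α+β+1)] = 120/11132 = 0.01078.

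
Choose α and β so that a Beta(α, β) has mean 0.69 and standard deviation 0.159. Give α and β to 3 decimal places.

First σ² = 0.025281. Setting α = μn, β = (1−μ)n with n = α+β,
μ(1−μ)/(n+1) = 0.025281 ⇒ n+1 = 0.2139/0.025281 = 8.4609 ⇒ n = 7.4609.
Hence α = 0.69×7.4609 = 5.148, β = 0.31×7.4609 = 2.313.

α = 5.148, β = 2.313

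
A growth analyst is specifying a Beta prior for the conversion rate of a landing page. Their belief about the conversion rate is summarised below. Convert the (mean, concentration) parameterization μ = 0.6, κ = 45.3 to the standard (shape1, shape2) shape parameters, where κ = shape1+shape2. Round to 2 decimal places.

shape1 = μκ = 0.6×45.3 = 27.18 and shape2 = (1−μ)κ = 0.4×45.3 = 18.12.

shape1 = 27.18, shape2 = 18.12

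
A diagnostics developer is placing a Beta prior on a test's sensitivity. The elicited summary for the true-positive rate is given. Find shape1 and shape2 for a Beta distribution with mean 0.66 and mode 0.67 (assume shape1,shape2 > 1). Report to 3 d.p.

With s = shape1+shape2: μ = shape1/s and mode = (shape1−1)/(s−2). Eliminating shape1 = μs,
μs − 1 = m(s−2) ⇒ s(μ−m) = 1−2m ⇒ s = -0.34/-0.01 = 34.0000.
So shape1 = μs = 22.440, shape2 = (1−μ)s = 11.560.

shape1 = 22.440, shape2 = 11.560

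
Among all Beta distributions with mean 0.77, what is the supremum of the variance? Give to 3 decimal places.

Var = μ(1−μ)/(α+β+1), which approaches μ(1−μ) as α+β → 0.
So the supremum is μ(1−μ) = 0.77×0.23 = 0.177.

0.177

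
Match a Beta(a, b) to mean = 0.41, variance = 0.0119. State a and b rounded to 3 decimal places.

Let s = a+b. The Beta variance is μ(1−μ)/(s+1).
So s+1 = μ(1−μ)/σ² = (0.41×0.59)/0.0119 = 0.2419/0.0119 = 20.3277, giving s = 19.3277.
Then a = μs = 0.41×19.3277 = 7.924 and b = (1−μ)s = 0.59×19.3277 = 11.403.

a = 7.924, b = 11.403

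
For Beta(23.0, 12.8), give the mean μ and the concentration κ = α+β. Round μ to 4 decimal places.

κ = α+β = 23.0+12.8 = 35.8; μ = α/κ = 23.0/35.8 = 0.6425.

μ = 0.6425, κ = 35.8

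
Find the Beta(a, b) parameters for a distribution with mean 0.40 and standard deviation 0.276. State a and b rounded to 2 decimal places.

a = 0.86, b = 1.29

Variance = 0.276² = 0.076176. The moment-matching identity a+b = μ(1−μ)/Var − 1 gives
a+b = 0.2400/0.076176 − 1 = 2.1506, so a = μ·2.1506 = 0.86 and b = (1−μ)·2.1506 = 1.29.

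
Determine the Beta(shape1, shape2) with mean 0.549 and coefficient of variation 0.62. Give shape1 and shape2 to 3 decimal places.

Var = (CV·μ)² = (0.62×0.549)² = 0.115859.
shape1+shape2 = μ(1−μ)/Var − 1 = 0.247599/0.115859 − 1 = 1.1371.
Thus shape1 = 0.549·1.1371 = 0.624 and shape2 = 0.451·1.1371 = 0.513.

shape1 = 0.624, shape2 = 0.513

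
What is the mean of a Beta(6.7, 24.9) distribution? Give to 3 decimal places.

0.212

The Beta mean is α/(α+β) = 6.7/(6.7+24.9) = 0.212.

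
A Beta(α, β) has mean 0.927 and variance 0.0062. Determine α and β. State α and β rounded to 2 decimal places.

By moment matching, α+β = μ(1−μ)/σ² − 1 = (0.927·0.073)/0.0062 − 1 = 10.9147 − 1 = 9.9147.
Since α/(α+β) = μ, α = 0.927·9.9147 = 9.19 and β = 0.073·9.9147 = 0.72.

α = 9.19, β = 0.72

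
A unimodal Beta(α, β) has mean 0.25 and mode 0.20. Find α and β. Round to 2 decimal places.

α = 3.00, β = 9.00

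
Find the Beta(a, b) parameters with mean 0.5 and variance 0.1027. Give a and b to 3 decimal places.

a = 0.717, b = 0.717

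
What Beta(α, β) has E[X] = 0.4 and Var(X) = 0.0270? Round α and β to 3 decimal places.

By moment matching, α+β = μ(1−μ)/σ² − 1 = (0.4·0.6)/0.0270 − 1 = 8.8889 − 1 = 7.8889.
Since α/(α+β) = μ, α = 0.4·7.8889 = 3.156 and β = 0.6·7.8889 = 4.733.

α = 3.156, β = 4.733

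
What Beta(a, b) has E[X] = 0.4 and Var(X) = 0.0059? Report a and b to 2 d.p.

a = 15.87, b = 23.81

Write ν = a+b; then a = μν and Var = μ(1−μ)/(ν+1).
ν = μ(1−μ)/Var − 1 = 0.24/0.0059 − 1 = 39.6780.
a = 0.4·39.6780 = 15.87, b = 0.6·39.6780 = 23.81.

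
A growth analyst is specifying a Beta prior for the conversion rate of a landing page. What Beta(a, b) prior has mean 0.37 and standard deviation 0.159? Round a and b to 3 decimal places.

a = 3.042, b = 5.179

Variance = 0.159² = 0.025281. The moment-matching identity a+b = μ(1−μ)/Var − 1 gives
a+b = 0.2331/0.025281 − 1 = 8.2204, so a = μ·8.2204 = 3.042 and b = (1−μ)·8.2204 = 5.179.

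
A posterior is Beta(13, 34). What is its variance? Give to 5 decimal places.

Var = αβ/[(α+β)²(α+β+1)] = (13×34)/(47²×48) = 442/106032 = 0.00417.

0.00417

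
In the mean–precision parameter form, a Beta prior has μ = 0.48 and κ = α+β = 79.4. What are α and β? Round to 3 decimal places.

α = 38.112, β = 41.288

α = μκ = 0.48×79.4 = 38.112 and β = (1−μ)κ = 0.52×79.4 = 41.288.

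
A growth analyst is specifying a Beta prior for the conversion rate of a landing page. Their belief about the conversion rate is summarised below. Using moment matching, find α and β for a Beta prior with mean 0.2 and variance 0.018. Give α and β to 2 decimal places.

By moment matching, α+β = μ(1−μ)/σ² − 1 = (0.2·0.8)/0.018 − 1 = 8.8889 − 1 = 7.8889.
Since α/(α+β) = μ, α = 0.2·7.8889 = 1.58 and β = 0.8·7.8889 = 6.31.

α = 1.58, β = 6.31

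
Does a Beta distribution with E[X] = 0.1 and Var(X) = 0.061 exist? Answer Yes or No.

Yes

For any Beta, Var(X) < E[X]·(1−E[X]).
Here μ(1−μ) = 0.1×0.9 = 0.09, and 0.061 < 0.09.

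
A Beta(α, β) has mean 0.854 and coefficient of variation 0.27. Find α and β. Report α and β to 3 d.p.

σ = CV·μ = 0.27×0.854 = 0.23058, so σ² = 0.053167.
s+1 = μ(1−μ)/σ² = 0.124684/0.053167 = 2.3451, so s = α+β = 1.3451.
α = μs = 1.149, β = (1−μ)s = 0.196.

α = 1.149, β = 0.196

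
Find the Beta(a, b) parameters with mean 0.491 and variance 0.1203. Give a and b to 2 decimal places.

a = 0.53, b = 0.55

Write ν = a+b; then a = μν and Var = μ(1−μ)/(ν+1).
ν = μ(1−μ)/Var − 1 = 0.249919/0.1203 − 1 = 1.0775.
a = 0.491·1.0775 = 0.53, b = 0.509·1.0775 = 0.55.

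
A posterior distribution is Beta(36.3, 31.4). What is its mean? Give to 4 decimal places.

E[X] = α/(α+β) = 36.3/67.7 = 0.5362.

0.5362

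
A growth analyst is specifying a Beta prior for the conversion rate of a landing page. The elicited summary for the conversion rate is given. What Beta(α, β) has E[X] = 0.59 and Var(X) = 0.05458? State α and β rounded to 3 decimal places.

α = 2.025, β = 1.407

Write ν = α+β; then α = μν and Var = μ(1−μ)/(ν+1).
ν = μ(1−μ)/Var − 1 = 0.2419/0.05458 − 1 = 3.4320.
α = 0.59·3.4320 = 2.025, β = 0.41·3.4320 = 1.407.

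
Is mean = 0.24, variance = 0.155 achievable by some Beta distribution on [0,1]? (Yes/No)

A Beta with mean μ has variance μ(1−μ)/(α+β+1) < μ(1−μ).
Here μ(1−μ) = 0.24×0.76 = 0.1824, and 0.155 < 0.1824.

Yes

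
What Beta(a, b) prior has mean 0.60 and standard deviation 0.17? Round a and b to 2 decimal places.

a = 4.38, b = 2.92

σ² = 0.17² = 0.0289.
With s = a+b, Var = μ(1−μ)/(s+1), so s+1 = (0.60×0.40)/0.0289 = 8.3045 and s = 7.3045.
a = μs = 4.38, b = (1−μ)s = 2.92.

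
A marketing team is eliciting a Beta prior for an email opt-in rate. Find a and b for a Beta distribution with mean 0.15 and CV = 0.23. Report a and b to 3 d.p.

a = 15.918, b = 90.202

σ = CV·μ = 0.23×0.15 = 0.03450, so σ² = 0.001190.
s+1 = μ(1−μ)/σ² = 0.1275/0.001190 = 107.1204, so s = a+b = 106.1204.
a = μs = 15.918, b = (1−μ)s = 90.202.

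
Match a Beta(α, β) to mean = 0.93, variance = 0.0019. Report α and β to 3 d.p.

α = 30.935, β = 2.328

Let s = α+β. The Beta variance is μ(1−μ)/(s+1).
So s+1 = μ(1−μ)/σ² = (0.93×0.07)/0.0019 = 0.0651/0.0019 = 34.2632, giving s = 33.2632.
Then α = μs = 0.93×33.2632 = 30.935 and β = (1−μ)s = 0.07×33.2632 = 2.328.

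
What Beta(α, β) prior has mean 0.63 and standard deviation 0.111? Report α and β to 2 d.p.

α = 11.29, β = 6.63

σ² = 0.111² = 0.012321.
With s = α+β, Var = μ(1−μ)/(s+1), so s+1 = (0.63×0.37)/0.012321 = 18.9189 and s = 17.9189.
α = μs = 11.29, β = (1−μ)s = 6.63.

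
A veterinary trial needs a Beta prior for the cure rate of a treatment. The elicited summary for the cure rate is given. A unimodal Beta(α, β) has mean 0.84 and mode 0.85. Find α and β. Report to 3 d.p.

α = 58.800, β = 11.200

With s = α+β: μ = α/s and mode = (α−1)/(s−2). Eliminating α = μs,
μs − 1 = m(s−2) ⇒ s(μ−m) = 1−2m ⇒ s = -0.70/-0.01 = 70.0000.
So α = μs = 58.800, β = (1−μ)s = 11.200.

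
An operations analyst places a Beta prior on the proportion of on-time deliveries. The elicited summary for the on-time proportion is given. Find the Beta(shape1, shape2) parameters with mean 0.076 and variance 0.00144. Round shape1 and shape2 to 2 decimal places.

shape1 = 3.63, shape2 = 44.14

By moment matching, shape1+shape2 = μ(1−μ)/σ² − 1 = (0.076·0.924)/0.00144 − 1 = 48.7667 − 1 = 47.7667.
Since shape1/(shape1+shape2) = μ, shape1 = 0.076·47.7667 = 3.63 and shape2 = 0.924·47.7667 = 44.14.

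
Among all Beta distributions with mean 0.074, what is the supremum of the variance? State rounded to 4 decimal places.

0.0685

For fixed mean μ the Beta variance is μ(1−μ)/(α+β+1), increasing as α+β decreases.
Its least upper bound (not attained) is μ(1−μ) = 0.074·0.926 = 0.0685.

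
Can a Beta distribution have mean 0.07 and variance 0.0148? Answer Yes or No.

Yes

A Beta with mean μ has variance μ(1−μ)/(α+β+1) < μ(1−μ).
Here μ(1−μ) = 0.07×0.93 = 0.0651, and 0.0148 < 0.0651.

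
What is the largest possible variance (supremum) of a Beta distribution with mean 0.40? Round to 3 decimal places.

For fixed mean μ the Beta variance is μ(1−μ)/(α+β+1), increasing as α+β decreases.
Its least upper bound (not attained) is μ(1−μ) = 0.40·0.60 = 0.240.

0.240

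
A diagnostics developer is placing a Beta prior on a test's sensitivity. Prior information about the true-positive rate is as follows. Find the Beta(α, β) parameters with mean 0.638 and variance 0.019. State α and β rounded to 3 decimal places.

Write ν = α+β; then α = μν and Var = μ(1−μ)/(ν+1).
ν = μ(1−μ)/Var − 1 = 0.230956/0.019 − 1 = 11.1556.
α = 0.638·11.1556 = 7.117, β = 0.362·11.1556 = 4.038.

α = 7.117, β = 4.038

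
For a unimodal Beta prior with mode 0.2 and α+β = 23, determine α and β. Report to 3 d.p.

α = 5.200, β = 17.800

Mode = (α−1)/(κ−2) with κ = α+β, so α−1 = 0.2·21 = 4.200.
α = 5.200; β = κ − α = 17.800.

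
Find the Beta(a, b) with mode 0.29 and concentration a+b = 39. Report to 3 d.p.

a = 11.730, b = 27.270

Since the density peak of Beta(a,b) is at (a−1)/(a+b−2),
a = 1 + 0.29(39−2) = 11.730 and b = 39 − 11.730 = 27.270.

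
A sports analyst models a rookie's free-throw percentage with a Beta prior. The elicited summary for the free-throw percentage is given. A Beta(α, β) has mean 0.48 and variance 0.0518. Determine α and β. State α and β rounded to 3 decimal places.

α = 1.833, β = 1.986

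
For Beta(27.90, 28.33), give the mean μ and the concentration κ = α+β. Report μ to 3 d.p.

μ = 0.496, κ = 56.23

κ = α+β = 27.90+28.33 = 56.23; μ = α/κ = 27.90/56.23 = 0.496.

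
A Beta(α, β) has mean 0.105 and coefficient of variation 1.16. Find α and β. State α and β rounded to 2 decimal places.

α = 0.56, β = 4.77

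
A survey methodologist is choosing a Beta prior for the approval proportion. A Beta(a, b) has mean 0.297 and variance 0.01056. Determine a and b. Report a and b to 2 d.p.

a = 5.58, b = 13.20

Let s = a+b. The Beta variance is μ(1−μ)/(s+1).
So s+1 = μ(1−μ)/σ² = (0.297×0.703)/0.01056 = 0.208791/0.01056 = 19.7719, giving s = 18.7719.
Then a = μs = 0.297×18.7719 = 5.58 and b = (1−μ)s = 0.703×18.7719 = 13.20.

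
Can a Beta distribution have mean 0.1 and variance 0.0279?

The Beta variance bound is σ² < μ(1−μ).
Here μ(1−μ) = 0.1×0.9 = 0.09, and 0.0279 < 0.09.

Yes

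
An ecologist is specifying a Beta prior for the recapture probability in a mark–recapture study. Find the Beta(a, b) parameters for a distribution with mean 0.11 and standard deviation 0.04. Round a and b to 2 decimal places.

a = 6.62, b = 53.57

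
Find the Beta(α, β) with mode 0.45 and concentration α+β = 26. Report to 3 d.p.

α = 11.800, β = 14.200

For α,β>1 the mode is (α−1)/(α+β−2), so α = mode·(κ−2)+1 = 0.45×24+1 = 11.800.
And β = (1−mode)·(κ−2)+1 = 0.55×24+1 = 14.200.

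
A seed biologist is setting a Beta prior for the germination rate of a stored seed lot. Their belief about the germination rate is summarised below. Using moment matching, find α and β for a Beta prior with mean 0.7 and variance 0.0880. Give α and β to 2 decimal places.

Let s = α+β. The Beta variance is μ(1−μ)/(s+1).
So s+1 = μ(1−μ)/σ² = (0.7×0.3)/0.0880 = 0.21/0.0880 = 2.3864, giving s = 1.3864.
Then α = μs = 0.7×1.3864 = 0.97 and β = (1−μ)s = 0.3×1.3864 = 0.42.

α = 0.97, β = 0.42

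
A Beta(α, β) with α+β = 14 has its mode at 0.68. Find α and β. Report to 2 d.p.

Mode = (α−1)/(κ−2) with κ = α+β, so α−1 = 0.68·12 = 8.16.
α = 9.16; β = κ − α = 4.84.

α = 9.16, β = 4.84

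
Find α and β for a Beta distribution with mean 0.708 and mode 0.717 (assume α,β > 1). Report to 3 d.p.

α = 34.141, β = 14.081

With s = α+β: μ = α/s and mode = (α−1)/(s−2). Eliminating α = μs,
μs − 1 = m(s−2) ⇒ s(μ−m) = 1−2m ⇒ s = -0.434/-0.009 = 48.2222.
So α = μs = 34.141, β = (1−μ)s = 14.081.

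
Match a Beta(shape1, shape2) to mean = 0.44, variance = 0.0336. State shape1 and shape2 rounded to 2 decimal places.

Write ν = shape1+shape2; then shape1 = μν and Var = μ(1−μ)/(ν+1).
ν = μ(1−μ)/Var − 1 = 0.2464/0.0336 − 1 = 6.3333.
shape1 = 0.44·6.3333 = 2.79, shape2 = 0.56·6.3333 = 3.55.

shape1 = 2.79, shape2 = 3.55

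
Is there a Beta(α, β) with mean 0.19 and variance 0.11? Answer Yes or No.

The Beta variance bound is σ² < μ(1−μ).
Here μ(1−μ) = 0.19×0.81 = 0.1539, and 0.11 < 0.1539.

Yes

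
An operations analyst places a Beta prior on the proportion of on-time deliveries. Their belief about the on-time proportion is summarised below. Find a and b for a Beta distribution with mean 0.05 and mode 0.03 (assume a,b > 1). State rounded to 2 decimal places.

With s = a+b: μ = a/s and mode = (a−1)/(s−2). Eliminating a = μs,
μs − 1 = m(s−2) ⇒ s(μ−m) = 1−2m ⇒ s = 0.94/0.02 = 47.0000.
So a = μs = 2.35, b = (1−μ)s = 44.65.

a = 2.35, b = 44.65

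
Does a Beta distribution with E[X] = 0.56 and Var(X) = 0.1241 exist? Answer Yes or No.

Yes

The Beta variance bound is σ² < μ(1−μ).
Here μ(1−μ) = 0.56×0.44 = 0.2464, and 0.1241 < 0.2464.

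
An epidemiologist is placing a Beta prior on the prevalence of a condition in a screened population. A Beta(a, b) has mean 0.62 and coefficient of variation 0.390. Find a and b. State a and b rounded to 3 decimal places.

a = 1.878, b = 1.151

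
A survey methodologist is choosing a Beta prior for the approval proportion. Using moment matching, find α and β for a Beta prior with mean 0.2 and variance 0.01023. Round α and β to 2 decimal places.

α = 2.93, β = 11.71

By moment matching, α+β = μ(1−μ)/σ² − 1 = (0.2·0.8)/0.01023 − 1 = 15.6403 − 1 = 14.6403.
Since α/(α+β) = μ, α = 0.2·14.6403 = 2.93 and β = 0.8·14.6403 = 11.71.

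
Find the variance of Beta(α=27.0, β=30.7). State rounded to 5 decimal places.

Var = αβ/[(α+β)²(α+β+1)] = (27.0×30.7)/(57.7²×58.7) = 828.90/195429.323 = 0.00424.

0.00424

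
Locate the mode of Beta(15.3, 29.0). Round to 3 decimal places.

0.338

With α,β > 1, mode = (α−1)/(α+β−2) = 14.3/42.3 = 0.338.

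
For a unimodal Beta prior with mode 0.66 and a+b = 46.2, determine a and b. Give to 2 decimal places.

a = 30.17, b = 16.03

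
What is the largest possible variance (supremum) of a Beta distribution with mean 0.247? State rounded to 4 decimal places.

Var = μ(1−μ)/(α+β+1), which approaches μ(1−μ) as α+β → 0.
So the supremum is μ(1−μ) = 0.247×0.753 = 0.1860.

0.1860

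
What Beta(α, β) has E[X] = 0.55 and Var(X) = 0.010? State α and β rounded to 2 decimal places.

Let s = α+β. The Beta variance is μ(1−μ)/(s+1).
So s+1 = μ(1−μ)/σ² = (0.55×0.45)/0.010 = 0.2475/0.010 = 24.7500, giving s = 23.7500.
Then α = μs = 0.55×23.7500 = 13.06 and β = (1−μ)s = 0.45×23.7500 = 10.69.

α = 13.06, β = 10.69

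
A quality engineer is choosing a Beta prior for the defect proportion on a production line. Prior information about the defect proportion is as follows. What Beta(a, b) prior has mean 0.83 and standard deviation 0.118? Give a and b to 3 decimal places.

a = 7.581, b = 1.553

Variance = 0.118² = 0.013924. The moment-matching identity a+b = μ(1−μ)/Var − 1 gives
a+b = 0.1411/0.013924 − 1 = 9.1336, so a = μ·9.1336 = 7.581 and b = (1−μ)·9.1336 = 1.553.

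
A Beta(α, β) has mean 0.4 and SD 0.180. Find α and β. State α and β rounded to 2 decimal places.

α = 2.56, β = 3.84

Variance = 0.180² = 0.032400. The moment-matching identity α+β = μ(1−μ)/Var − 1 gives
α+β = 0.24/0.032400 − 1 = 6.4074, so α = μ·6.4074 = 2.56 and β = (1−μ)·6.4074 = 3.84.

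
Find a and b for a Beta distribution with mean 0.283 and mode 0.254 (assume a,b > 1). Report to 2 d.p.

a = 4.80, b = 12.16

Let s = a+b. Mean gives a = μs = 0.283s; mode gives (a−1)/(s−2) = 0.254.
Substituting: 0.283s − 1 = 0.254(s−2) = 0.254s − 0.508, so 0.029s = 0.492 and s = 16.9655.
Then a = 0.283×16.9655 = 4.80 and b = s−a = 12.16.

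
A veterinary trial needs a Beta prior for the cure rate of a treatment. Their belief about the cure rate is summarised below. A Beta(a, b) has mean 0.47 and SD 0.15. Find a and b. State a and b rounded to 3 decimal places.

First σ² = 0.0225. Setting a = μn, b = (1−μ)n with n = a+b,
μ(1−μ)/(n+1) = 0.0225 ⇒ n+1 = 0.2491/0.0225 = 11.0711 ⇒ n = 10.0711.
Hence a = 0.47×10.0711 = 4.733, b = 0.53×10.0711 = 5.338.

a = 4.733, b = 5.338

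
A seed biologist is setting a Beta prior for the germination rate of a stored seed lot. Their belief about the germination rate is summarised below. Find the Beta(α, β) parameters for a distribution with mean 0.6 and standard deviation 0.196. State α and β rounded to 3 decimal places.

Variance = 0.196² = 0.038416. The moment-matching identity α+β = μ(1−μ)/Var − 1 gives
α+β = 0.24/0.038416 − 1 = 5.2474, so α = μ·5.2474 = 3.148 and β = (1−μ)·5.2474 = 2.099.

α = 3.148, β = 2.099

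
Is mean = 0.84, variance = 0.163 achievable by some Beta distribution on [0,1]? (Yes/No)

No

For any Beta, Var(X) < E[X]·(1−E[X]).
Here μ(1−μ) = 0.84×0.16 = 0.1344, and 0.163 ≥ 0.1344.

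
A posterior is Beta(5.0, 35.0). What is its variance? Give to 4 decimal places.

μ = 5.0/40.0 = 0.125000; Var = μ(1−μ)/(α+β+1) = 0.1093750/41.0 = 0.0027.

0.0027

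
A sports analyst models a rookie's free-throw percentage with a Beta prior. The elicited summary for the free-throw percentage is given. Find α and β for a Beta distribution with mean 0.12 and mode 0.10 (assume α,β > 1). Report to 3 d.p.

α = 4.800, β = 35.200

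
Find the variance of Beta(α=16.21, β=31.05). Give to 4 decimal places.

0.0047

α+β = 47.26 and αβ = 503.3205, so Var = αβ/[(α+β)²(α+β+1)] = 503.3205/107789.076776 = 0.0047.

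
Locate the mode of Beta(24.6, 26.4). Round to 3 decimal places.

0.482

The density x^(α−1)(1−x)^(β−1) is maximised at (α−1)/(α+β−2) = 23.6/49.0 = 0.482.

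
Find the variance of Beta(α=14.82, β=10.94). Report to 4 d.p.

Var = αβ/[(α+β)²(α+β+1)] = (14.82×10.94)/(25.76²×26.76) = 162.1308/17757.336576 = 0.0091.

0.0091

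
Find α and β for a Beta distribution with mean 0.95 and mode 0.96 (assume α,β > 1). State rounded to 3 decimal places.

α = 87.400, β = 4.600

With s = α+β: μ = α/s and mode = (α−1)/(s−2). Eliminating α = μs,
μs − 1 = m(s−2) ⇒ s(μ−m) = 1−2m ⇒ s = -0.92/-0.01 = 92.0000.
So α = μs = 87.400, β = (1−μ)s = 4.600.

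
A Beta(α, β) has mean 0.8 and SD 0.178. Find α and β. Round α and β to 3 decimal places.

α = 3.240, β = 0.810

Variance = 0.178² = 0.031684. The moment-matching identity α+β = μ(1−μ)/Var − 1 gives
α+β = 0.16/0.031684 − 1 = 4.0499, so α = μ·4.0499 = 3.240 and β = (1−μ)·4.0499 = 0.810.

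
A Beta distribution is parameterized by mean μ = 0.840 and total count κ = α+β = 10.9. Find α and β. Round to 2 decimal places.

α = 9.16, β = 1.74

Split κ in proportion μ : (1−μ): α = 0.840·10.9 = 9.16, β = 10.9 − 9.16 = 1.74.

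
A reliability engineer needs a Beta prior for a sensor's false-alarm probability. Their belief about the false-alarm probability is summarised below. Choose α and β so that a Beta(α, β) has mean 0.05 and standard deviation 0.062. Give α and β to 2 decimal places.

σ² = 0.062² = 0.003844.
With s = α+β, Var = μ(1−μ)/(s+1), so s+1 = (0.05×0.95)/0.003844 = 12.3569 and s = 11.3569.
α = μs = 0.57, β = (1−μ)s = 10.79.

α = 0.57, β = 10.79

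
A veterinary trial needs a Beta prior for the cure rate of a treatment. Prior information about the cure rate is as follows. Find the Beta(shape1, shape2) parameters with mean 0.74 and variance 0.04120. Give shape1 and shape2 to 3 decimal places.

shape1 = 2.716, shape2 = 0.954

Write ν = shape1+shape2; then shape1 = μν and Var = μ(1−μ)/(ν+1).
ν = μ(1−μ)/Var − 1 = 0.1924/0.04120 − 1 = 3.6699.
shape1 = 0.74·3.6699 = 2.716, shape2 = 0.26·3.6699 = 0.954.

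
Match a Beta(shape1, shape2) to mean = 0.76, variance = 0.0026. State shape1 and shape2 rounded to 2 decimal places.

shape1 = 52.56, shape2 = 16.60

Let s = shape1+shape2. The Beta variance is μ(1−μ)/(s+1).
So s+1 = μ(1−μ)/σ² = (0.76×0.24)/0.0026 = 0.1824/0.0026 = 70.1538, giving s = 69.1538.
Then shape1 = μs = 0.76×69.1538 = 52.56 and shape2 = (1−μ)s = 0.24×69.1538 = 16.60.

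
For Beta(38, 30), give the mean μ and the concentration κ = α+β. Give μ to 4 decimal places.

μ = 0.5588, κ = 68

κ = α+β = 38+30 = 68; μ = α/κ = 38/68 = 0.5588.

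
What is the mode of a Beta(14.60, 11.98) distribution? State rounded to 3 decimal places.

0.553

The density x^(α−1)(1−x)^(β−1) is maximised at (α−1)/(α+β−2) = 13.60/24.58 = 0.553.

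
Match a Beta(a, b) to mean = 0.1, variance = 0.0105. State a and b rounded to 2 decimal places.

a = 0.76, b = 6.81

Write ν = a+b; then a = μν and Var = μ(1−μ)/(ν+1).
ν = μ(1−μ)/Var − 1 = 0.09/0.0105 − 1 = 7.5714.
a = 0.1·7.5714 = 0.76, b = 0.9·7.5714 = 6.81.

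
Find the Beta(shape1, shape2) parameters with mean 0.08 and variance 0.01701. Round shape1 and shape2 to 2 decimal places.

shape1 = 0.27, shape2 = 3.06

Write ν = shape1+shape2; then shape1 = μν and Var = μ(1−μ)/(ν+1).
ν = μ(1−μ)/Var − 1 = 0.0736/0.01701 − 1 = 3.3269.
shape1 = 0.08·3.3269 = 0.27, shape2 = 0.92·3.3269 = 3.06.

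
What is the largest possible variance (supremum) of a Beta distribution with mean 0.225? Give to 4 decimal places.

0.1744

For fixed mean μ the Beta variance is μ(1−μ)/(α+β+1), increasing as α+β decreases.
Its least upper bound (not attained) is μ(1−μ) = 0.225·0.775 = 0.1744.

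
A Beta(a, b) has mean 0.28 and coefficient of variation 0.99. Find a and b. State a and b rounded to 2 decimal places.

a = 0.45, b = 1.17

Var = (CV·μ)² = (0.99×0.28)² = 0.076840.
a+b = μ(1−μ)/Var − 1 = 0.2016/0.076840 − 1 = 1.6236.
Thus a = 0.28·1.6236 = 0.45 and b = 0.72·1.6236 = 1.17.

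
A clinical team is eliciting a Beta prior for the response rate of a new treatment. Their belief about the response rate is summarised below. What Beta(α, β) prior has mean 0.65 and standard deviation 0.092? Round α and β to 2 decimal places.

σ² = 0.092² = 0.008464.
With s = α+β, Var = μ(1−μ)/(s+1), so s+1 = (0.65×0.35)/0.008464 = 26.8785 and s = 25.8785.
α = μs = 16.82, β = (1−μ)s = 9.06.

α = 16.82, β = 9.06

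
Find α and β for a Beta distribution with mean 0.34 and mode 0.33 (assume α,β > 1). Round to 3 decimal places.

Let s = α+β. Mean gives α = μs = 0.34s; mode gives (α−1)/(s−2) = 0.33.
Substituting: 0.34s − 1 = 0.33(s−2) = 0.33s − 0.66, so 0.01s = 0.34 and s = 34.0000.
Then α = 0.34×34.0000 = 11.560 and β = s−α = 22.440.

α = 11.560, β = 22.440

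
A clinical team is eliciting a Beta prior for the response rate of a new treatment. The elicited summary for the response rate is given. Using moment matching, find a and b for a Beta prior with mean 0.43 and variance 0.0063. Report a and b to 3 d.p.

a = 16.299, b = 21.606

Let s = a+b. The Beta variance is μ(1−μ)/(s+1).
So s+1 = μ(1−μ)/σ² = (0.43×0.57)/0.0063 = 0.2451/0.0063 = 38.9048, giving s = 37.9048.
Then a = μs = 0.43×37.9048 = 16.299 and b = (1−μ)s = 0.57×37.9048 = 21.606.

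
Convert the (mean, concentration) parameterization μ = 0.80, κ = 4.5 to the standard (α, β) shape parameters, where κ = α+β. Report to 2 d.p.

α = 3.60, β = 0.90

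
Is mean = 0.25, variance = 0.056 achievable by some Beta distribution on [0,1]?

For any Beta, Var(X) < E[X]·(1−E[X]).
Here μ(1−μ) = 0.25×0.75 = 0.1875, and 0.056 < 0.1875.

Yes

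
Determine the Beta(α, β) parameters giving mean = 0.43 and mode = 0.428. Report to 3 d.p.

α = 30.960, β = 41.040

With s = α+β: μ = α/s and mode = (α−1)/(s−2). Eliminating α = μs,
μs − 1 = m(s−2) ⇒ s(μ−m) = 1−2m ⇒ s = 0.144/0.002 = 72.0000.
So α = μs = 30.960, β = (1−μ)s = 41.040.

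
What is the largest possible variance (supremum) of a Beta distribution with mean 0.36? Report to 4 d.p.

For fixed mean μ the Beta variance is μ(1−μ)/(α+β+1), increasing as α+β decreases.
Its least upper bound (not attained) is μ(1−μ) = 0.36·0.64 = 0.2304.

0.2304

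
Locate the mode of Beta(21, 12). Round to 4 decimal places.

0.6452

With α,β > 1, mode = (α−1)/(α+β−2) = 20/31 = 0.6452.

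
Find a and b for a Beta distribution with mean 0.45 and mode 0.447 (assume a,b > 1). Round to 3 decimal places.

a = 15.900, b = 19.433

Let s = a+b. Mean gives a = μs = 0.45s; mode gives (a−1)/(s−2) = 0.447.
Substituting: 0.45s − 1 = 0.447(s−2) = 0.447s − 0.894, so 0.003s = 0.106 and s = 35.3333.
Then a = 0.45×35.3333 = 15.900 and b = s−a = 19.433.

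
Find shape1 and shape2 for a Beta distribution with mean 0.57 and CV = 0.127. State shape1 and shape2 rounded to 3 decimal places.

shape1 = 26.090, shape2 = 19.682

Var = (CV·μ)² = (0.127×0.57)² = 0.005240.
shape1+shape2 = μ(1−μ)/Var − 1 = 0.2451/0.005240 − 1 = 45.7720.
Thus shape1 = 0.57·45.7720 = 26.090 and shape2 = 0.43·45.7720 = 19.682.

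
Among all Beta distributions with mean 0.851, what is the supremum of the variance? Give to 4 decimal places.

0.1268

For fixed mean μ the Beta variance is μ(1−μ)/(α+β+1), increasing as α+β decreases.
Its least upper bound (not attained) is μ(1−μ) = 0.851·0.149 = 0.1268.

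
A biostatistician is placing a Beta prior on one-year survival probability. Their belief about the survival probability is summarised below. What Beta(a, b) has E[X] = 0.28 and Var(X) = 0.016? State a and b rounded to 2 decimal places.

Write ν = a+b; then a = μν and Var = μ(1−μ)/(ν+1).
ν = μ(1−μ)/Var − 1 = 0.2016/0.016 − 1 = 11.6000.
a = 0.28·11.6000 = 3.25, b = 0.72·11.6000 = 8.35.

a = 3.25, b = 8.35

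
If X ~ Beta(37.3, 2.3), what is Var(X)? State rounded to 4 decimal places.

Var = αβ/[(α+β)²(α+β+1)] = (37.3×2.3)/(39.6²×40.6) = 85.79/63667.296 = 0.0013.

0.0013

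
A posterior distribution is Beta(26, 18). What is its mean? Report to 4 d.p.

The Beta mean is α/(α+β) = 26/(26+18) = 0.5909.

0.5909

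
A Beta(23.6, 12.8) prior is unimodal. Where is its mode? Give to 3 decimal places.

With α,β > 1, mode = (α−1)/(α+β−2) = 22.6/34.4 = 0.657.

0.657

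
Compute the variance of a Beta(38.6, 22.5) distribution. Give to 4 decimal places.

α+β = 61.1 and αβ = 868.50, so Var = αβ/[(α+β)²(α+β+1)] = 868.50/231832.341 = 0.0037.

0.0037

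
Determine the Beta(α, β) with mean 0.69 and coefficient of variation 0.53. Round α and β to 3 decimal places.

α = 0.414, β = 0.186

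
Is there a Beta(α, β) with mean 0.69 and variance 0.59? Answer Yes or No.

No

A Beta with mean μ has variance μ(1−μ)/(α+β+1) < μ(1−μ).
Here μ(1−μ) = 0.69×0.31 = 0.2139, and 0.59 ≥ 0.2139.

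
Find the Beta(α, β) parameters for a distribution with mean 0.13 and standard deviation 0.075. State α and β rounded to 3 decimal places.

First σ² = 0.005625. Setting α = μn, β = (1−μ)n with n = α+β,
μ(1−μ)/(n+1) = 0.005625 ⇒ n+1 = 0.1131/0.005625 = 20.1067 ⇒ n = 19.1067.
Hence α = 0.13×19.1067 = 2.484, β = 0.87×19.1067 = 16.623.

α = 2.484, β = 16.623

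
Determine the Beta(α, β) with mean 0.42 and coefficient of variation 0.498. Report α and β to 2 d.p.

α = 1.92, β = 2.65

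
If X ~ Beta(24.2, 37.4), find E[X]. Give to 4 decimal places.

The Beta mean is α/(α+β) = 24.2/(24.2+37.4) = 0.3929.

0.3929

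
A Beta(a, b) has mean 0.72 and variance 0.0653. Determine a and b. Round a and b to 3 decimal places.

a = 1.503, b = 0.584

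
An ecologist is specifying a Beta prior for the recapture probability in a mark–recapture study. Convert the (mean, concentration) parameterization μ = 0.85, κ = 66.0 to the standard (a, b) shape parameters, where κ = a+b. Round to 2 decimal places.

a = 56.10, b = 9.90

a = μκ = 0.85×66.0 = 56.10 and b = (1−μ)κ = 0.15×66.0 = 9.90.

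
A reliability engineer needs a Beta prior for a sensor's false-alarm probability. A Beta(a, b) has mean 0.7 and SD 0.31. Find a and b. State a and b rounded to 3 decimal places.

a = 0.830, b = 0.356

σ² = 0.31² = 0.0961.
With s = a+b, Var = μ(1−μ)/(s+1), so s+1 = (0.7×0.3)/0.0961 = 2.1852 and s = 1.1852.
a = μs = 0.830, b = (1−μ)s = 0.356.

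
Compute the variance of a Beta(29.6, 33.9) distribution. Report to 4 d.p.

0.0039

Var = αβ/[(α+β)²(α+β+1)] = (29.6×33.9)/(63.5²×64.5) = 1003.44/260080.125 = 0.0039.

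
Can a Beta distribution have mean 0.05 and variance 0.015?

For any Beta, Var(X) < E[X]·(1−E[X]).
Here μ(1−μ) = 0.05×0.95 = 0.0475, and 0.015 < 0.0475.

Yes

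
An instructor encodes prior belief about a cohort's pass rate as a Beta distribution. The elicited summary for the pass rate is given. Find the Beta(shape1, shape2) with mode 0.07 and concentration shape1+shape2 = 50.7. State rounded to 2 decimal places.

Since the density peak of Beta(shape1,shape2) is at (shape1−1)/(shape1+shape2−2),
shape1 = 1 + 0.07(50.7−2) = 4.41 and shape2 = 50.7 − 4.41 = 46.29.

shape1 = 4.41, shape2 = 46.29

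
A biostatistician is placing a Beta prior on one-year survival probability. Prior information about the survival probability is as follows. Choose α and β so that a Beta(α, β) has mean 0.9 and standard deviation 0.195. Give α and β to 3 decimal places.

α = 1.230, β = 0.137

First σ² = 0.038025. Setting α = μn, β = (1−μ)n with n = α+β,
μ(1−μ)/(n+1) = 0.038025 ⇒ n+1 = 0.09/0.038025 = 2.3669 ⇒ n = 1.3669.
Hence α = 0.9×1.3669 = 1.230, β = 0.1×1.3669 = 0.137.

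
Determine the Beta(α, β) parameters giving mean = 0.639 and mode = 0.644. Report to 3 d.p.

With s = α+β: μ = α/s and mode = (α−1)/(s−2). Eliminating α = μs,
μs − 1 = m(s−2) ⇒ s(μ−m) = 1−2m ⇒ s = -0.288/-0.005 = 57.6000.
So α = μs = 36.806, β = (1−μ)s = 20.794.

α = 36.806, β = 20.794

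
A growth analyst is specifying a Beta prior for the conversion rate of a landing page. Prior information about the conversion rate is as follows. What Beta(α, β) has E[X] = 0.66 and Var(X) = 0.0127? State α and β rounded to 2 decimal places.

α = 11.00, β = 5.67

Let s = α+β. The Beta variance is μ(1−μ)/(s+1).
So s+1 = μ(1−μ)/σ² = (0.66×0.34)/0.0127 = 0.2244/0.0127 = 17.6693, giving s = 16.6693.
Then α = μs = 0.66×16.6693 = 11.00 and β = (1−μ)s = 0.34×16.6693 = 5.67.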